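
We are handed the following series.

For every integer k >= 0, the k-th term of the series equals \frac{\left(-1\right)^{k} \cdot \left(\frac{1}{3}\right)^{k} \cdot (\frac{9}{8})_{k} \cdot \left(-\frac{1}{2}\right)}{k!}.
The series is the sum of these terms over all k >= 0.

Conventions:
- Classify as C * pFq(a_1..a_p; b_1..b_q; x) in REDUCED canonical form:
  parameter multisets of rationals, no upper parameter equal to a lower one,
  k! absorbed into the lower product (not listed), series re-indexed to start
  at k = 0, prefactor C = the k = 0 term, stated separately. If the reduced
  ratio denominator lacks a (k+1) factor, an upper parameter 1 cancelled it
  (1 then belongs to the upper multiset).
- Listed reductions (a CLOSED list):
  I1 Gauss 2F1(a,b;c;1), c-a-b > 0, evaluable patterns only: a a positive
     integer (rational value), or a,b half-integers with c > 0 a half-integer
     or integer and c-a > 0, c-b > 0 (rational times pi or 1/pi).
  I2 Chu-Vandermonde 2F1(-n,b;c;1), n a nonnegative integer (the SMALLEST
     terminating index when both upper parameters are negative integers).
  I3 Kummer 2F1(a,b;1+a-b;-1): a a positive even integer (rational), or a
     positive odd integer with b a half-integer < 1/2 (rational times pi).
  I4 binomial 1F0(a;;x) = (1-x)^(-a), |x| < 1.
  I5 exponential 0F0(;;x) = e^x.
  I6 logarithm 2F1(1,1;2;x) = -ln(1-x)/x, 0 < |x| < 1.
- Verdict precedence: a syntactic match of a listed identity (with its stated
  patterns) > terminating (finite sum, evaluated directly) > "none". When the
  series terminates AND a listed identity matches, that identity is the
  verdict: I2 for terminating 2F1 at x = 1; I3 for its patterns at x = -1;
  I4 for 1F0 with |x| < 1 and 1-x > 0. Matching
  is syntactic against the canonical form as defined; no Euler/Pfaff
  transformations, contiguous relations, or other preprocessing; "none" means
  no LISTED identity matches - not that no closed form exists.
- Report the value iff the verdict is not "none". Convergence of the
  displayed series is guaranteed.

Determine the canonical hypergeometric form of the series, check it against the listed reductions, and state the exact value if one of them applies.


With C = -\frac{1}{2}: the canonical form is 1F0(\frac{9}{8}; -; -\frac{1}{3}). Verdict at x = -\frac{1}{3}: the binomial series (I4) matches (the 1F0 binomial series: exponent -9/8, x = -\frac{1}{3}). Value: \left(-\frac{1}{2}\right) \cdot \left(\frac{4}{3}\right)^{-\frac{9}{8}}.

The tell: with t_0 = -\frac{1}{2}, the (-1)^k factor (C = -1/2, x = -1/3) folds into the argument's sign.
Term ratio: r(k) = -\frac{1}{3} * (k+\frac{9}{8}) / [(k+1)] - rational in k, leading ratio -\frac{1}{3}; with t_0 = -\frac{1}{2}, classification follows.


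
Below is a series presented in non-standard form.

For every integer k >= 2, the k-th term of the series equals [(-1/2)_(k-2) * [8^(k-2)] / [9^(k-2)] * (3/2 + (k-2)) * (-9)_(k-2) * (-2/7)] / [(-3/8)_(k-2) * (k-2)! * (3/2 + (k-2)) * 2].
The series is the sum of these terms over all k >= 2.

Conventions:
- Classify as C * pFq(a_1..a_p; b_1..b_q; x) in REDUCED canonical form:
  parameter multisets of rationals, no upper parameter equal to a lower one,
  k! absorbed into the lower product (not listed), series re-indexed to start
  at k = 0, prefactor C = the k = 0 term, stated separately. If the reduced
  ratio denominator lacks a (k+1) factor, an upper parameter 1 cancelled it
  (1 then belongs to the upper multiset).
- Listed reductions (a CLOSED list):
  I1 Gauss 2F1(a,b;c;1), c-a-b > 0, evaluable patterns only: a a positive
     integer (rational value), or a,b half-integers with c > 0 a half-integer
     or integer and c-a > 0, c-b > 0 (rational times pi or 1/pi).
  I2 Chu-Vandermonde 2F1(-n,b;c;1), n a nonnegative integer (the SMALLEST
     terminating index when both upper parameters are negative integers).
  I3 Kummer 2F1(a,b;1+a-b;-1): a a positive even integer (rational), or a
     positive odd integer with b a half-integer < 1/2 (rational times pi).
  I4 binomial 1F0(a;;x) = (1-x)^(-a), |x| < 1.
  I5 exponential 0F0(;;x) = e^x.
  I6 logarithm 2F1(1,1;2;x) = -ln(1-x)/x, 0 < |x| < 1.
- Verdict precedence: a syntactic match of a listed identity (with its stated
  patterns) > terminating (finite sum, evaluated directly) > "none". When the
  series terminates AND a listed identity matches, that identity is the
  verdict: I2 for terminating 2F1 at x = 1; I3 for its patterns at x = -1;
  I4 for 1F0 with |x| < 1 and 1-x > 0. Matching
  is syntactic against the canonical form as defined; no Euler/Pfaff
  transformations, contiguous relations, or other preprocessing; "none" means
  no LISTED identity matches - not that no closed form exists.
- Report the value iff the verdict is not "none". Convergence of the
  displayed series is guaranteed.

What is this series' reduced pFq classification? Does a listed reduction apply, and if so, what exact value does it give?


x = 8/9 here; the reduced form reads 2F1, upper {-9, -1/2}, lower {-3/8}, C = -1/7. Verdict: terminating - no listed pattern fits, but -9 in the upper list cuts the series at k = 9; direct evaluation. Sum: 120228882578099591/611504149222057455.

Structural cue: from the first term -1/7: the constant factors (C = -1/7, x = 8/9) combine into one prefactor.
Adjacent-term ratio: r(k) = (8/9) * (k-9) (k-1/2) / [(k-3/8) (k+1)] - rational in k. x = (8/9); t_0 = -1/7; negate the roots.


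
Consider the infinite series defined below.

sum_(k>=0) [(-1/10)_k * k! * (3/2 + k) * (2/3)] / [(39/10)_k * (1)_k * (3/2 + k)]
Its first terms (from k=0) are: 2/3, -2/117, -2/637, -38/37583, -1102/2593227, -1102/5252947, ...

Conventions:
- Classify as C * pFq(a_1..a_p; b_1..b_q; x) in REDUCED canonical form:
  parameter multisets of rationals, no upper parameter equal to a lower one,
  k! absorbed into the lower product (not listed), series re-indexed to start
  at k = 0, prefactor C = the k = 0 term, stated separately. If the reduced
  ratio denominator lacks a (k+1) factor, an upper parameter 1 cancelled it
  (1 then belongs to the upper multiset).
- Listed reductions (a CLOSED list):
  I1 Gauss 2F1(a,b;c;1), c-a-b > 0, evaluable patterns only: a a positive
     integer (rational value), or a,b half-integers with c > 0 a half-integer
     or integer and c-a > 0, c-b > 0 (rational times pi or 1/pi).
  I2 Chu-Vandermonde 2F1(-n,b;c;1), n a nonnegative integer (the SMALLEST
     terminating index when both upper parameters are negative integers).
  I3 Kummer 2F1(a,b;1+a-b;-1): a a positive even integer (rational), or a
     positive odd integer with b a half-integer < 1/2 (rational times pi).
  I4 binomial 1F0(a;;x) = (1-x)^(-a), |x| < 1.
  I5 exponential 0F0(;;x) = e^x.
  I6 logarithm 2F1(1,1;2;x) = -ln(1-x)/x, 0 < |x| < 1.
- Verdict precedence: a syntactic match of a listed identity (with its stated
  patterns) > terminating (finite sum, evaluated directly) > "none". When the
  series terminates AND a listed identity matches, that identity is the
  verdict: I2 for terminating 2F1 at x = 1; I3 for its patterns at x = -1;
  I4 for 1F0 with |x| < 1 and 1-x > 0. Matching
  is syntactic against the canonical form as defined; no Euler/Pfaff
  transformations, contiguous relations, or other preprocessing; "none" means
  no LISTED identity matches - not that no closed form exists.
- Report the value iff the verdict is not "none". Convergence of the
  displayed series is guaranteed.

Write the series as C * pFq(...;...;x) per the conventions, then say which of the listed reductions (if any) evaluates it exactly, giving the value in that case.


Key observation: t_0 = 2/3 here, and k + 3/2 divides numerator and denominator alike; prefactor 2/3 after cancelling.
Adjacent-term ratio: r(k) = 1 * (k-1/10) (k+1) / [(k+39/10) (k+1)] - rational in k, leading ratio 1; with t_0 = 2/3, classification follows.

Reduced: x = 1, 2F1, upper = {-1/10, 1}, lower = {39/10}, C = 2/3. Verdict: Gauss (I1, integer-parameter pattern) applies (x = 1: the Gamma ratio telescopes since c-a-b = 3 > 0 and a = 1 in Z>0). Exact value: 29/45.


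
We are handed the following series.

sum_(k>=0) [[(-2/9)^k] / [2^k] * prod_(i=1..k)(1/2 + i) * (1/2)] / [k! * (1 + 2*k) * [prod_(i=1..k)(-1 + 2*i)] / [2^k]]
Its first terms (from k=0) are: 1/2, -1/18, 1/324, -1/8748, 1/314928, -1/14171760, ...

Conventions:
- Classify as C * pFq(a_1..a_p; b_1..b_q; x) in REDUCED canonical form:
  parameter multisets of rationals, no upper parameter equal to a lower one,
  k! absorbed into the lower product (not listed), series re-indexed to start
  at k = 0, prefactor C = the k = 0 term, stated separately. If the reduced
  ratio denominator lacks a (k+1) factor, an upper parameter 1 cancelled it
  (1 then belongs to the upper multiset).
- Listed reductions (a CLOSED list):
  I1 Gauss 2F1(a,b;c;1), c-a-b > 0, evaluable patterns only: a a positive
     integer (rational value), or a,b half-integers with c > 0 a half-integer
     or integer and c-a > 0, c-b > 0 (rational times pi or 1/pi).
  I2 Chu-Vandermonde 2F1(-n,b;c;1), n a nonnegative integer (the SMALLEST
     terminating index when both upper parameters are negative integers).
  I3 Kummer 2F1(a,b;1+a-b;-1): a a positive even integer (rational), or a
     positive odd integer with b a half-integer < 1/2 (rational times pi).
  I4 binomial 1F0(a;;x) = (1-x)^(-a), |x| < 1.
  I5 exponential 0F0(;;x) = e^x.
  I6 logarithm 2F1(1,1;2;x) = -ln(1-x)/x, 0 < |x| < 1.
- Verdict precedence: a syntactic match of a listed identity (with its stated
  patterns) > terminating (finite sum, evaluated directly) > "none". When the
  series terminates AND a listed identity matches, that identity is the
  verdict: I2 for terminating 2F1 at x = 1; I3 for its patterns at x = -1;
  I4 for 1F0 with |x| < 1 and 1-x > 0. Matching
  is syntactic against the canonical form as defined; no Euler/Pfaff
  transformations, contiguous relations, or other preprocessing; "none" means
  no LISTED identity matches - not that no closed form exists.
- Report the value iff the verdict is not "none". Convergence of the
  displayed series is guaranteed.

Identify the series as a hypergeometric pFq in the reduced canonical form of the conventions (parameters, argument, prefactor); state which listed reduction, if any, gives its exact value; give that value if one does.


x = -1/9 here; the reduced form reads 0F0, upper {-}, lower {-}, C = 1/2. Verdict at x = -1/9: exponential (I5) matches (the 0F0 exponential series at x = -1/9). Its exact value is (1/2) * e^(-1/9).

First insight: t_0 being 1/2, the parameter 3/2 appears in both the upper and lower lists and cancels.
Consecutive-term ratio: r(k) = (-1/9) * 1 / [(k+1)] ; factor over Q: parameters, x = (-1/9), and C = 1/2.


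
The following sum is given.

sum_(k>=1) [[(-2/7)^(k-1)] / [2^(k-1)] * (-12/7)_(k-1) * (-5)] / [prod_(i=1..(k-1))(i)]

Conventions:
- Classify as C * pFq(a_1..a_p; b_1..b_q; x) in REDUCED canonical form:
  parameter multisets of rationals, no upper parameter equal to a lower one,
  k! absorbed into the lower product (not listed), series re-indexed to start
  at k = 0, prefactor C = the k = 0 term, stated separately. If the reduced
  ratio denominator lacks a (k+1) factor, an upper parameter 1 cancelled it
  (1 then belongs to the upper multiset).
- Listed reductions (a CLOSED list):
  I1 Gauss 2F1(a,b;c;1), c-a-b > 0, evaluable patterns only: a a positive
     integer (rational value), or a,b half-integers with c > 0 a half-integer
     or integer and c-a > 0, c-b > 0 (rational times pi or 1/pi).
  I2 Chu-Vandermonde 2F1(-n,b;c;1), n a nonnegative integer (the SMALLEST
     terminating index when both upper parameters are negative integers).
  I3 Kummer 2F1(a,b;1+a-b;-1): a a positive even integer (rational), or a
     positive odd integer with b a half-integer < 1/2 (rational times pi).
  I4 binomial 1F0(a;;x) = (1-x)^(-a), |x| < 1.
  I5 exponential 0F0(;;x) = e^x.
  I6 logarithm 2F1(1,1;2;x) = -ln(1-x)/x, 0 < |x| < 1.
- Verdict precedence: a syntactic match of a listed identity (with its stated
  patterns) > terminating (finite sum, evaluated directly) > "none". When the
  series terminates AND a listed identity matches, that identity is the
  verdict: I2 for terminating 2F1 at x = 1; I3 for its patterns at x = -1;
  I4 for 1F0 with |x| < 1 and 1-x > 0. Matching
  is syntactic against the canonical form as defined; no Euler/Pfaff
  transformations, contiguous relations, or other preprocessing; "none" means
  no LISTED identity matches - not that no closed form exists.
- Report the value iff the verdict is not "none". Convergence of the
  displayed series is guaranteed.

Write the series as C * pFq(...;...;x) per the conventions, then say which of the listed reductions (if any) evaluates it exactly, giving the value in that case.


Reduced: x = -1/7, 1F0, upper = {-12/7}, lower = {-}, C = -5. Verdict at x = -1/7: the binomial series (I4) matches (the 1F0 binomial series: exponent 12/7, x = -1/7). Sum: (-5) * (8/7)^(12/7).

Structural cue: t_0 being -5, the two k-th powers (prefactor -5) combine into one argument.
Term ratio: r(k) = (-1/7) * (k-12/7) / [(k+1)] - rational in k. x = (-1/7); t_0 = -5; negate the roots.


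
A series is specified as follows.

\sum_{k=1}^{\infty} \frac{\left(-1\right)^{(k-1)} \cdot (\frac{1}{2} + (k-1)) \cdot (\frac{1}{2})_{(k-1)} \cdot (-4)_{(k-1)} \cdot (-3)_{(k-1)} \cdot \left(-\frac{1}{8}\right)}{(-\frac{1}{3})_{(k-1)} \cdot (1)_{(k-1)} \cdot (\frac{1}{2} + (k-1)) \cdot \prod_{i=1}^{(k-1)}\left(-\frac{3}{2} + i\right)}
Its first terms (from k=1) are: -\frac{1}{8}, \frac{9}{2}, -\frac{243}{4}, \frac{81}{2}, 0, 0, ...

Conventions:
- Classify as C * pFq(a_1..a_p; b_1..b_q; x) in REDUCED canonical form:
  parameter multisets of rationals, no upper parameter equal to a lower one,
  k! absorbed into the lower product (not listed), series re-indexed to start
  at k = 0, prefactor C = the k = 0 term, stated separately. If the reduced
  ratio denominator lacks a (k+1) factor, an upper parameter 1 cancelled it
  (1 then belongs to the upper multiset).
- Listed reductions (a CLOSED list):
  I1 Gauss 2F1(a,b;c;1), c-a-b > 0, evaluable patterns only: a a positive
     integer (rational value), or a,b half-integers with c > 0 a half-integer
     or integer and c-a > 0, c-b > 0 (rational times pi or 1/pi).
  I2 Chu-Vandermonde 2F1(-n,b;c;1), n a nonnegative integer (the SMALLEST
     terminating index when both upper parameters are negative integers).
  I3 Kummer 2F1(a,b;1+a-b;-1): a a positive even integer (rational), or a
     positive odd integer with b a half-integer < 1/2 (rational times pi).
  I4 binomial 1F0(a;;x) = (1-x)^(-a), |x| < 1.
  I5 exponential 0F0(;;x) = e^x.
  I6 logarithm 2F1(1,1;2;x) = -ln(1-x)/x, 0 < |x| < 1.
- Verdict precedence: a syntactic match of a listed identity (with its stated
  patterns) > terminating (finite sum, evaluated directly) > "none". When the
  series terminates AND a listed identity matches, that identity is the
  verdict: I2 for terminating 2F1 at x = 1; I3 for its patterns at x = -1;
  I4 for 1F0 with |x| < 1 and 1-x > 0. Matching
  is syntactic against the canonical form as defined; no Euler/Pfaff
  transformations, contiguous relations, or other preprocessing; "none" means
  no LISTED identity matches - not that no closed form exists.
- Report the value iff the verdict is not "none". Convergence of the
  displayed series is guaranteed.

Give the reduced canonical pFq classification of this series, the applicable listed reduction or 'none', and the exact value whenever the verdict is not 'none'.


With C = -\frac{1}{8}: the canonical form is 3F2(-4, -3, \frac{1}{2}; -\frac{1}{2}, -\frac{1}{3}; -1). Verdict: terminating at k = 3: the factor (-3)_k kills every later term; summing the 4 survivors is exact. Value: -\frac{127}{8}.

Structural cue: from the first term -\frac{1}{8}: the factor k + 1/2 cancels (top and bottom), leaving C = -1/8, x = -1.
Term ratio: r(k) = -1 * (k-4) (k-3) (k+\frac{1}{2}) / [(k-\frac{1}{2}) (k-\frac{1}{3}) (k+1)] ; factor over Q: parameters, x = -1, and C = -\frac{1}{8}.


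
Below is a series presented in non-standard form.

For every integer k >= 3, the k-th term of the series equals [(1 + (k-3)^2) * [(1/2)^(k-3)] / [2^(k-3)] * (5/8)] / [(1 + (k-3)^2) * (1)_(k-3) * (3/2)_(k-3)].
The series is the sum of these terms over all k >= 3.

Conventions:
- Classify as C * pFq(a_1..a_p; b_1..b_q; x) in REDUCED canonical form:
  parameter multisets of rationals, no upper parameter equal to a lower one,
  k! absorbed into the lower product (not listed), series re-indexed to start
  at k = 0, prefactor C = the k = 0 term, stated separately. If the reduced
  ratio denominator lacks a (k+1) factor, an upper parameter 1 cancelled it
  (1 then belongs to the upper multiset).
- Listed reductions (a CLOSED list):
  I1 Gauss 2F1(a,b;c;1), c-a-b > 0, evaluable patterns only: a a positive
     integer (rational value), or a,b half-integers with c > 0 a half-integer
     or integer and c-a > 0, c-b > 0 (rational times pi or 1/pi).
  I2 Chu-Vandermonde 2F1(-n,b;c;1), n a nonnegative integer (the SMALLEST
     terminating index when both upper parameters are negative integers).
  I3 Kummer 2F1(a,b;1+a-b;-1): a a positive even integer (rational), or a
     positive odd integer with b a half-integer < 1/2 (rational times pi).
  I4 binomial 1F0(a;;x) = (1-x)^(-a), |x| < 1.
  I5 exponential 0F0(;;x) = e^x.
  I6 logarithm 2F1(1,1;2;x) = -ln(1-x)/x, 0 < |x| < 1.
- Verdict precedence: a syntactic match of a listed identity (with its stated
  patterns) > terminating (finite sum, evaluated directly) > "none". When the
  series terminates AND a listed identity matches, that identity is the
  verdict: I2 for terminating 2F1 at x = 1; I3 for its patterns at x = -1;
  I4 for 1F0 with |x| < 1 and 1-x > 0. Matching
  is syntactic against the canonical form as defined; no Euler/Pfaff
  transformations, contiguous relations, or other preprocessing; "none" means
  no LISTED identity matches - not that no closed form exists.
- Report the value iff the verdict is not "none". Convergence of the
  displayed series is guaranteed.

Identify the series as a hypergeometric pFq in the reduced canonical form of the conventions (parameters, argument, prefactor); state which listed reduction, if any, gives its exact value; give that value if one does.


At argument 1/4: a 0F1 with upper {-}, lower {3/2}, scaled by C = 5/8. Verdict: no listed reduction: x = 1/4 and upper {-} fail every I1-I6 pattern.

Structural cue: with t_0 = 5/8, the two k-th powers (C = 5/8) combine into one argument.
Step ratio: r(k) = (1/4) * 1 / [(k+3/2) (k+1)] - poly over poly, x = (1/4) from leading terms; C = 5/8 at k = 0.


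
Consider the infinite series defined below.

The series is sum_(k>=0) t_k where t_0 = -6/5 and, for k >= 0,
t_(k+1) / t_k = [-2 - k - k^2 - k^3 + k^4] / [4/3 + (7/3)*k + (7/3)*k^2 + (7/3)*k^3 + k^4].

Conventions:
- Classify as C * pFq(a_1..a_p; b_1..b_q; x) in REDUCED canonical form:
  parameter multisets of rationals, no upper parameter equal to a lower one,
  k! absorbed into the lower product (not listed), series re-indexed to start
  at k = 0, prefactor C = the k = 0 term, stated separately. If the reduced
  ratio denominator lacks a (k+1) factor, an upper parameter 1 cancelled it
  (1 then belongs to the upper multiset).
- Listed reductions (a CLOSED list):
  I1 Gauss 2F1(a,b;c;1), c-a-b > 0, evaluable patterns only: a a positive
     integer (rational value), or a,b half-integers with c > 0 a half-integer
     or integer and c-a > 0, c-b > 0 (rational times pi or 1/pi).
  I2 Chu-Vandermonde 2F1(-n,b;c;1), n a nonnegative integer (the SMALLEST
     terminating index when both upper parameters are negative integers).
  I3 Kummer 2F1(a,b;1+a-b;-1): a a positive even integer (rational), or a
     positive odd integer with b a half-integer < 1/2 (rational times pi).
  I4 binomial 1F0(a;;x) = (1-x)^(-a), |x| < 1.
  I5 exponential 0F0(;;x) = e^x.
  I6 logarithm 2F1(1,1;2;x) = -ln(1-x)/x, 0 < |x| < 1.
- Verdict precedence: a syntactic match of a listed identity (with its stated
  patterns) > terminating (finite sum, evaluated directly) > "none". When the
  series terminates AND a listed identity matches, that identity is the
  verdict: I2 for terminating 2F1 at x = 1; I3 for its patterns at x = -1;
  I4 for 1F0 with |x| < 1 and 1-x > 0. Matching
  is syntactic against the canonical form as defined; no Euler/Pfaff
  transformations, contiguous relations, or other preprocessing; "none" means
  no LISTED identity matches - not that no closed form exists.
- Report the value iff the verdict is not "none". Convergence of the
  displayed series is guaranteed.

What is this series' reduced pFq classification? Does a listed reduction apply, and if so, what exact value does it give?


Canonical form: C = -6/5 times 2F1 with upper {-2, 1}, lower {4/3}, x = 1. Verdict: this is Vandermonde's identity (I2) (terminating 2F1 at x = 1 with n = 2, b = 1, c = 4/3). Value: -6/35.

Structural cue: t_0 being -6/5, factor the ratio over Q (C = -6/5): negated roots = parameters.
Consecutive-term ratio: r(k) = 1 * (k-2) (k+1) / [(k+4/3) (k+1)] - poly over poly, x = 1 from leading terms; C = -6/5 at k = 0.


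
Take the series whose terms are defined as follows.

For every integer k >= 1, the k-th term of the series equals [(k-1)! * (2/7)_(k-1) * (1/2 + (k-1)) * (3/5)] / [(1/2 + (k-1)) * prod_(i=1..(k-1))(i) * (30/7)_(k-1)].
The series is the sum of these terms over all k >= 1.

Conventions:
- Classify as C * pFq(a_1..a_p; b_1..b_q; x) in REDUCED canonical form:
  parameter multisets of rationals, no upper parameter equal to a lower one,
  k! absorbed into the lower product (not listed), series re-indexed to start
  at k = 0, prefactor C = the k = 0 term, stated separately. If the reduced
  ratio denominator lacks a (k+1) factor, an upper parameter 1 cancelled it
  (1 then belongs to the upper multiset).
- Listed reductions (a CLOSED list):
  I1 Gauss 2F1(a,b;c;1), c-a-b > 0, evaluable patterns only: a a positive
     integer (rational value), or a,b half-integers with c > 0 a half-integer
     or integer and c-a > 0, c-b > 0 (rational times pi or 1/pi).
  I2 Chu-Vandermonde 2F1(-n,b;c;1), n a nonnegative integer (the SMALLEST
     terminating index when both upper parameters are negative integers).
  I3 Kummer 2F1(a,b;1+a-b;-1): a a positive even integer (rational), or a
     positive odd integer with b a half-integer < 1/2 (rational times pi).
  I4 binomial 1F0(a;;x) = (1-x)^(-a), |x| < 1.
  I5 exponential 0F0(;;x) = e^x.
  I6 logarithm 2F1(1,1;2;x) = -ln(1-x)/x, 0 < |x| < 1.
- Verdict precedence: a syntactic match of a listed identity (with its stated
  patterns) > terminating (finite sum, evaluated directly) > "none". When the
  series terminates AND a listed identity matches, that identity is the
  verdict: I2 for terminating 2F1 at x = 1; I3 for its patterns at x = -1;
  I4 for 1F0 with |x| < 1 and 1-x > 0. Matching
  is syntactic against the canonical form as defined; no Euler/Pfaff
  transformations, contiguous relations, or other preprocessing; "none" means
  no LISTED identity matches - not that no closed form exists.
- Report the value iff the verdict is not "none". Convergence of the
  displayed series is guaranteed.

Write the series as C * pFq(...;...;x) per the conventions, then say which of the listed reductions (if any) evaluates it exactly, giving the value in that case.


Canonical form: C = 3/5 times 2F1 with upper {2/7, 1}, lower {30/7}, x = 1. Verdict: Gauss (I1, integer-parameter pattern) fires (x = 1: the Gamma ratio telescopes since c-a-b = 3 > 0 and a = 1 in Z>0). Exact value: 23/35.

Structural cue: t_0 = 3/5 here, and the product of the first k integers (prefactor 3/5) is k!.
Consecutive-term ratio: r(k) = 1 * (k+2/7) (k+1) / [(k+30/7) (k+1)] - rational in k. x = 1; t_0 = 3/5; negate the roots.


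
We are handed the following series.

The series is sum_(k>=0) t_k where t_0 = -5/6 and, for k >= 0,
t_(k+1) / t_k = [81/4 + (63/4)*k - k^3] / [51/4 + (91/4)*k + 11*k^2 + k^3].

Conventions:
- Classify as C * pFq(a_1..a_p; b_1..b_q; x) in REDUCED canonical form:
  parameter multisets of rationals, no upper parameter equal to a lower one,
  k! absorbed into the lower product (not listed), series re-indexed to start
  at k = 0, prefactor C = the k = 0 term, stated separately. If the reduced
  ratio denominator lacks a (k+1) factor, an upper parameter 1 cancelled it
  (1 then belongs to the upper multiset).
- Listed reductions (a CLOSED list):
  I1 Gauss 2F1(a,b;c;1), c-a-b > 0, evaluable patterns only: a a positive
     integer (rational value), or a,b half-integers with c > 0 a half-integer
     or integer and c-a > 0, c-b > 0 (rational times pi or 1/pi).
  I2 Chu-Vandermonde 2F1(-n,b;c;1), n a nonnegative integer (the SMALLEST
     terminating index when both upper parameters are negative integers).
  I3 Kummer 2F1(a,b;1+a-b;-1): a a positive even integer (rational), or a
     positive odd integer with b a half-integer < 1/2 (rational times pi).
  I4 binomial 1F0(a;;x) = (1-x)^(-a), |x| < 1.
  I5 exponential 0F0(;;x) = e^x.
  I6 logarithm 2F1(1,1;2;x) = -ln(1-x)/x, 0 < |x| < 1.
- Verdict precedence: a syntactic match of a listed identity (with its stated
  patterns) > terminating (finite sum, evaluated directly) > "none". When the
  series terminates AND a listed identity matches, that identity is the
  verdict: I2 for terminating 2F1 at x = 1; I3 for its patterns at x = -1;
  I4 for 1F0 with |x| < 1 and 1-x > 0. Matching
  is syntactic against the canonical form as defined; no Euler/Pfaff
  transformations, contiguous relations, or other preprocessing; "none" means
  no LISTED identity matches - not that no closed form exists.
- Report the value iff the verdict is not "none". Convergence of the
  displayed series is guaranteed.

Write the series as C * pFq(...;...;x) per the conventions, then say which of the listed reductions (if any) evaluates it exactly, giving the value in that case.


Canonical form: C = -5/6 times 2F1 with upper {-9/2, 3}, lower {17/2}, x = -1. Verdict: Kummer's theorem (I3) fires (x = -1; c = 17/2 equals 1+a-b for upper {-9/2, 3}: listed pattern). Hence: (-75075/65536) * pi.

Key observation: x = (-1) and the ratio is unreduced: k + 3/2 divides both sides (prefactor -5/6).
Term ratio: r(k) = (-1) * (k-9/2) (k+3) / [(k+17/2) (k+1)] - rational; roots negated = parameters, x = (-1), C = -5/6.


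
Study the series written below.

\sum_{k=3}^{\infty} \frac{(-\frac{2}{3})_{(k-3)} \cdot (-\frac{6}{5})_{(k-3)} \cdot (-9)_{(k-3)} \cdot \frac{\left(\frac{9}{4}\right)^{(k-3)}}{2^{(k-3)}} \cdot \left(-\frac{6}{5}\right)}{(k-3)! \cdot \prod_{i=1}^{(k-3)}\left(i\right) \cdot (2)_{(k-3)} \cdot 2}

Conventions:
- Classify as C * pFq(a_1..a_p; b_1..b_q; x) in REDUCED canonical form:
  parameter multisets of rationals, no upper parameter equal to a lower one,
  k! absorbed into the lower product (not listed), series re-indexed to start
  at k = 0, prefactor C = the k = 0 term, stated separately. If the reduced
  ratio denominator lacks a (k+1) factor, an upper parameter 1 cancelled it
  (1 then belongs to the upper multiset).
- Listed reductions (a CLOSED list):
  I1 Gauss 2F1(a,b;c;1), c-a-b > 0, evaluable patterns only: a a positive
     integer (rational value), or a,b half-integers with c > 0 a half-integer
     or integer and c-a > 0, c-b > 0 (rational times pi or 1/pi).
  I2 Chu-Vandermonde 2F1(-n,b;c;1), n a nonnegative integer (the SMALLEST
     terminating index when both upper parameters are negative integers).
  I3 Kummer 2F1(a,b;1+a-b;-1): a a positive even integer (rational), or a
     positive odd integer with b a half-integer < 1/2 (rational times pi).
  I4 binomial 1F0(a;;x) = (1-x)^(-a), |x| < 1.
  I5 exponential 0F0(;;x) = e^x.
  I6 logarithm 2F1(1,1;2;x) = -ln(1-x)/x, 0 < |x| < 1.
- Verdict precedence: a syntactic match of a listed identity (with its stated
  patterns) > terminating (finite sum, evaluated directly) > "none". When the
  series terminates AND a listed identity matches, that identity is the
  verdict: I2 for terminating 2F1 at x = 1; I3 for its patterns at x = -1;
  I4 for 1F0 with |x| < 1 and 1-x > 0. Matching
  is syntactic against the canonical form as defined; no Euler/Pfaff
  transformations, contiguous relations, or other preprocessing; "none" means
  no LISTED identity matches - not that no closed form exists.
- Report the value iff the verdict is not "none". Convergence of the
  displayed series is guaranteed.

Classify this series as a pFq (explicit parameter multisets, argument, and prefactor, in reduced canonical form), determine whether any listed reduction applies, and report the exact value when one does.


Canonical form: C = -\frac{3}{5} times 3F2 with upper {-9, -\frac{6}{5}, -\frac{2}{3}}, lower {1, 2}, x = \frac{9}{8}. Verdict: terminating - the sum ends at index 9 because -9 is a negative integer; exact evaluation follows. Exact value: \frac{15814793166509769}{8192000000000000}.

The tell: t_0 = -\frac{3}{5} here, and the lower running product (C = -3/5) is a rising factorial.
Term ratio: r(k) = \frac{9}{8} * (k-9) (k-\frac{6}{5}) (k-\frac{2}{3}) / [(k+1) (k+2) (k+1)] - rational in k. x = \frac{9}{8}; t_0 = -\frac{3}{5}; negate the roots.


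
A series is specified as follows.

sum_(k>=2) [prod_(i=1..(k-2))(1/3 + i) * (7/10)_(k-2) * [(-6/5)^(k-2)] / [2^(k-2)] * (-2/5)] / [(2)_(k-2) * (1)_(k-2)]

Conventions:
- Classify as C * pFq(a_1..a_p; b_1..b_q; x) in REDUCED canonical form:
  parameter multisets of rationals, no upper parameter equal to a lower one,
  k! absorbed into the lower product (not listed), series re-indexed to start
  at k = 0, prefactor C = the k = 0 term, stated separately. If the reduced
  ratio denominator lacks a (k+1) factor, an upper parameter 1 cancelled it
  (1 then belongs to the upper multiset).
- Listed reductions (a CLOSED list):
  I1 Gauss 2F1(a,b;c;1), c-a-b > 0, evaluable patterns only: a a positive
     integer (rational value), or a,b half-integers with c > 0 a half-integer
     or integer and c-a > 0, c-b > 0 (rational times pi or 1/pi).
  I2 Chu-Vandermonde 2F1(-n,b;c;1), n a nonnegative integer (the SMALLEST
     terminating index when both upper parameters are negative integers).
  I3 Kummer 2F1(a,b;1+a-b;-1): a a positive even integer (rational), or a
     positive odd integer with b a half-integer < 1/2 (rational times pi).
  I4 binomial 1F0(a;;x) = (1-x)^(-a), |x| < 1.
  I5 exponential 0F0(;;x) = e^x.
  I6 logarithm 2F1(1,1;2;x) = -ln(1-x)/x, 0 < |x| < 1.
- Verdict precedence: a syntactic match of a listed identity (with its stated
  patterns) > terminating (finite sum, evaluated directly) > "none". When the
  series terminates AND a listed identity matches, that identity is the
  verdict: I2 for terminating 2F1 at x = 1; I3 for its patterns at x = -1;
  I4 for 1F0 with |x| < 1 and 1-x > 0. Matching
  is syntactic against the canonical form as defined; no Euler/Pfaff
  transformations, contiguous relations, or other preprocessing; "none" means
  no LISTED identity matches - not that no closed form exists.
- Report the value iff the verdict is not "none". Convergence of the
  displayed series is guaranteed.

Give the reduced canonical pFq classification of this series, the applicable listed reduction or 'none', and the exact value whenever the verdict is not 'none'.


Prefactor -2/5, argument -3/5: 2F1 with upper {7/10, 4/3} over lower {2}. Verdict: none. Every listed pattern misses the 2F1 form at -3/5, upper {7/10, 4/3}.

Structural cue: from the first term -2/5: (1)_k (prefactor -2/5) is k! itself.
Adjacent-term ratio: r(k) = (-3/5) * (k+7/10) (k+4/3) / [(k+2) (k+1)] - rational in k. x = (-3/5); t_0 = -2/5; negate the roots.


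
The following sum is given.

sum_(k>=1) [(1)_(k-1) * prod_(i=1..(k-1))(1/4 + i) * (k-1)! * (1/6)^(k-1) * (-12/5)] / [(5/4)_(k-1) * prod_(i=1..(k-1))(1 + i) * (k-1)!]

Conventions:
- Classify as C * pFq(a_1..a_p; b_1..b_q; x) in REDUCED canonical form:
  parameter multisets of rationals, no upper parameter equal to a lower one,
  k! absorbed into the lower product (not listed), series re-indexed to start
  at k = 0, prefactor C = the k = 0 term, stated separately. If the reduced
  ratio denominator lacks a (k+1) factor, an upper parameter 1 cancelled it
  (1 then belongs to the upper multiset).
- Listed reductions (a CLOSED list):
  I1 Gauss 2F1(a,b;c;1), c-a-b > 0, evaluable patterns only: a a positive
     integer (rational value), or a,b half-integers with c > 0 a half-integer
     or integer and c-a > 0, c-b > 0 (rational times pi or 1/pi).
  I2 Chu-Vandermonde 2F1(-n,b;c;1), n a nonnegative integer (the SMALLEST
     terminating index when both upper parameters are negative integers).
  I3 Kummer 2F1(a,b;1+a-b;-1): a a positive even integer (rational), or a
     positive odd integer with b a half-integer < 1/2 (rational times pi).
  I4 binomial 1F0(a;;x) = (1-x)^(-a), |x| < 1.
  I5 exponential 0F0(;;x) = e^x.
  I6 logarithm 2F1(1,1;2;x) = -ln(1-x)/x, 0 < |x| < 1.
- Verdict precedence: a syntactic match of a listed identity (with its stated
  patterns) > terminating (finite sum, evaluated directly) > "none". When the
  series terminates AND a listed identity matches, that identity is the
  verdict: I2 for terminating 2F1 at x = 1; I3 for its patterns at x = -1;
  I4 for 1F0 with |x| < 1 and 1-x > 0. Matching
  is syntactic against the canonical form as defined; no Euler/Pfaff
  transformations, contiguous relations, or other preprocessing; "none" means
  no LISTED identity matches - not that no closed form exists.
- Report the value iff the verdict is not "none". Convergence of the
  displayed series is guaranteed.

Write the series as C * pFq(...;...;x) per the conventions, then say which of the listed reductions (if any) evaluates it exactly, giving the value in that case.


Prefactor -12/5, argument 1/6: 2F1 with upper {1, 1} over lower {2}. Verdict at x = 1/6: the logarithmic series (I6) matches (the logarithm: parameters (1,1;2), x = 1/6). Its exact value is (72/5) * ln(5/6).

Key observation: t_0 = -12/5 here, and the lower running product (C = -12/5) is a rising factorial.
Consecutive-term ratio: r(k) = (1/6) * (k+1) (k+1) / [(k+2) (k+1)] - rational in k. x = (1/6); t_0 = -12/5; negate the roots.


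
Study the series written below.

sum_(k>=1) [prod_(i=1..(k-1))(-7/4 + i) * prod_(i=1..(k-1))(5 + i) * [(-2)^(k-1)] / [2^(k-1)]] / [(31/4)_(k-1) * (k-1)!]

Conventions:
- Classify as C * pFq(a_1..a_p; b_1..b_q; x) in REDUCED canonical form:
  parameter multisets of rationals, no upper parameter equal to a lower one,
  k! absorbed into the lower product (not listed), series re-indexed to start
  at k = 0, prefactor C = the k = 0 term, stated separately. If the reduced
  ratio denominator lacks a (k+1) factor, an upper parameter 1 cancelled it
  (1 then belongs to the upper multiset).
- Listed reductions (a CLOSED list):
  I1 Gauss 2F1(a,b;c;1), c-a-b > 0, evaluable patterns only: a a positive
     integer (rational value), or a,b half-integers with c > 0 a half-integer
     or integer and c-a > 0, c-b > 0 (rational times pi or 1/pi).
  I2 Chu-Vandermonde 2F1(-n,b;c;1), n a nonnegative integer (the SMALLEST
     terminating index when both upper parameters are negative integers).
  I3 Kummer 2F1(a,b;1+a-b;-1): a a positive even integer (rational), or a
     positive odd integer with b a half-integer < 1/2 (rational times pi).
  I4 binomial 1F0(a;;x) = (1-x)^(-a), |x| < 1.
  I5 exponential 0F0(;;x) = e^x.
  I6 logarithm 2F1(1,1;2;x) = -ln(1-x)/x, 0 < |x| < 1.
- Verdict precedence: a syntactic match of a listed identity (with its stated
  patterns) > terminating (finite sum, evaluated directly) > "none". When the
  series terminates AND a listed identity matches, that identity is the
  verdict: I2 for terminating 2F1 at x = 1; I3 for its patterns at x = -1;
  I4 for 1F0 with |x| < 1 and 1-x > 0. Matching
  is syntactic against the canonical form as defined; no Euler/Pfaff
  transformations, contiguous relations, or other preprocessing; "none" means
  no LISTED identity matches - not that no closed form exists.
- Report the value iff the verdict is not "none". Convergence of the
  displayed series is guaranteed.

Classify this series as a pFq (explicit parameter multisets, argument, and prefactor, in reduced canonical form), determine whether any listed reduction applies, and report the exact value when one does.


x = -1 here; the reduced form reads 2F1, upper {-3/4, 6}, lower {31/4}, C = 1. Verdict: Kummer's theorem (I3) matches (x = -1; c = 31/4 equals 1+a-b for upper {-3/4, 6}: listed pattern). Its exact value is 3933/2560.

The tell: t_0 = 1 here, and the two k-th powers (C = 1) combine into one argument.
Ratio: r(k) = (-1) * (k-3/4) (k+6) / [(k+31/4) (k+1)] - rational; roots negated = parameters, x = (-1), C = 1.


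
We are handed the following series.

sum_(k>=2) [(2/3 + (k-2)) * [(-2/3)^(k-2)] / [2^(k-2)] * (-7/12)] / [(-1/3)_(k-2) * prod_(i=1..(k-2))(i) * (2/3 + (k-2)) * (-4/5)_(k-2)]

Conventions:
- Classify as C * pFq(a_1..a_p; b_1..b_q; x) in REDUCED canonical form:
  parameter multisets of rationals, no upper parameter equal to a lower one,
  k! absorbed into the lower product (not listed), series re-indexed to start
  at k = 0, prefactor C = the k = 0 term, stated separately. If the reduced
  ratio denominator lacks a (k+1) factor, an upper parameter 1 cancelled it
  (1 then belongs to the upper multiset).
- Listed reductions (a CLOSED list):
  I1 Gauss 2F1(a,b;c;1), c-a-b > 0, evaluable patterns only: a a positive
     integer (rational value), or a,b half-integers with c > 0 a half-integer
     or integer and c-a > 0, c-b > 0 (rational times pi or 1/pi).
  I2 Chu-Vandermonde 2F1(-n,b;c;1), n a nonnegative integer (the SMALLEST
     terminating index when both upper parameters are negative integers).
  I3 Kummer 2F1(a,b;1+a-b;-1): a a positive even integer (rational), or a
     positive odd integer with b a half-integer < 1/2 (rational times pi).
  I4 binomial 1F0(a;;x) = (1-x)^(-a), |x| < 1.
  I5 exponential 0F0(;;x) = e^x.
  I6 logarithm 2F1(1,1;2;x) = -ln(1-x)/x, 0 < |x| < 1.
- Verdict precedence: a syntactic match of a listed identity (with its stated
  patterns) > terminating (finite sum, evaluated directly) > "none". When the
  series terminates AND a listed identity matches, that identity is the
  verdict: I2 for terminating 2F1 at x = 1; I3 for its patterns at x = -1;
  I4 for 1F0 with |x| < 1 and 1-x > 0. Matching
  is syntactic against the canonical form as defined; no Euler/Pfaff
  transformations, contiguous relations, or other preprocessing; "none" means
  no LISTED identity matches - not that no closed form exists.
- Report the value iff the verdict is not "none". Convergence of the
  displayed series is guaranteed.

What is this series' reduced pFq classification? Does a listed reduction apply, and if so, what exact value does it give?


Reduced: x = -1/3, 0F2, upper = {-}, lower = {-4/5, -1/3}, C = -7/12. Verdict: none here - no I1-I6 shape fits x = -1/3 with lower {-4/5, -1/3}.

The tell: t_0 = -7/12 here, and the two k-th powers (C = -7/12, x = -1/3) combine into one argument.
Term ratio: r(k) = (-1/3) * 1 / [(k-4/5) (k-1/3) (k+1)] - rational in k, leading ratio (-1/3); with t_0 = -7/12, classification follows.


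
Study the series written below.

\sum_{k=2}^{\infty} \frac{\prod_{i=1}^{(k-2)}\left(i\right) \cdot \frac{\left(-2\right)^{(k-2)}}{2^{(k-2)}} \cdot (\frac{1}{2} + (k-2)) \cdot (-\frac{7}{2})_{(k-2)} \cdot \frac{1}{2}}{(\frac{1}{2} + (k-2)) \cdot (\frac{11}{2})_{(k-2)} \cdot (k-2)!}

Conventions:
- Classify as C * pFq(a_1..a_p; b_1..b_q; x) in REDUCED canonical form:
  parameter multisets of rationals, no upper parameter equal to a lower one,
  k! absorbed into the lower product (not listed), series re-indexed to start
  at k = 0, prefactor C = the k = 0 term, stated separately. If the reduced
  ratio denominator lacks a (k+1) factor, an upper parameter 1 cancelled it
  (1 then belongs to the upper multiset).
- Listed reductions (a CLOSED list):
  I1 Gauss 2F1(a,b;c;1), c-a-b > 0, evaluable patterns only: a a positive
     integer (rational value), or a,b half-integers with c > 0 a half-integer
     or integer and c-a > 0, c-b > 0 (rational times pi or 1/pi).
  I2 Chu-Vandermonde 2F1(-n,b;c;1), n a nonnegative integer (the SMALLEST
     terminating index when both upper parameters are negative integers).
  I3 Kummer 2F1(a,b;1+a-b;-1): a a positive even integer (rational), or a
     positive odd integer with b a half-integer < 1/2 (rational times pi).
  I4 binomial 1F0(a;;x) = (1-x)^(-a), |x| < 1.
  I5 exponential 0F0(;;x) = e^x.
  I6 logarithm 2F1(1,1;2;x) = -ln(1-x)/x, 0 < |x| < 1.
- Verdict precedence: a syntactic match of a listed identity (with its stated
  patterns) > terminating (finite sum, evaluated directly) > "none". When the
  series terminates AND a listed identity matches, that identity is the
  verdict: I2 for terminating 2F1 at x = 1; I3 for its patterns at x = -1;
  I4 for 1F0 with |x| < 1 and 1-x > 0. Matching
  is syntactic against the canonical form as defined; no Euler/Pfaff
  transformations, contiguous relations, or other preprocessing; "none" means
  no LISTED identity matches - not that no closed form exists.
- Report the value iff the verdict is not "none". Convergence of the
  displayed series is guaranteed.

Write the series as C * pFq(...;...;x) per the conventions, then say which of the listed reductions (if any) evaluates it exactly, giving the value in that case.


The series (x = -1) is 2F1: upper {-\frac{7}{2}, 1}, lower {\frac{11}{2}}, prefactor \frac{1}{2}. Verdict: Kummer (I3) fires (x = -1; c = \frac{11}{2} equals 1+a-b for upper {-\frac{7}{2}, 1}: listed pattern). Sum: \frac{315}{1024} \cdot \pi.

Key observation: t_0 = \frac{1}{2} here, and striking the common factor k + 1/2 reduces the term (prefactor 1/2).
Term ratio: r(k) = -1 * (k-\frac{7}{2}) (k+1) / [(k+\frac{11}{2}) (k+1)] - rational in k. x = -1; t_0 = \frac{1}{2}; negate the roots.
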